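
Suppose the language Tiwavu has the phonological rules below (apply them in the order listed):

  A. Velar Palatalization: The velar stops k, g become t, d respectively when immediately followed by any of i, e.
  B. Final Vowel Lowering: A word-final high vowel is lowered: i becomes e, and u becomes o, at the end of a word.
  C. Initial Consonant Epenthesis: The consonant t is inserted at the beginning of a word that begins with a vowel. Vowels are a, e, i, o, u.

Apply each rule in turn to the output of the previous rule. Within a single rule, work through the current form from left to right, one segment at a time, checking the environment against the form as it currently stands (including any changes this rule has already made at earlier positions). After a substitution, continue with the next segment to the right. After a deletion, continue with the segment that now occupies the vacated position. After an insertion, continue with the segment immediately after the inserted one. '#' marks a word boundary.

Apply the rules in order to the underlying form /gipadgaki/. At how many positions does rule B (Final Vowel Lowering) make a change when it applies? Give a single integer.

A Velar Palatalization: [gipadgaki] → [dipadgati]
B Final Vowel Lowering: [dipadgati] → [dipadgate]
C Initial Consonant Epenthesis: no change — [dipadgate]
Rule B changed 1 position(s).

1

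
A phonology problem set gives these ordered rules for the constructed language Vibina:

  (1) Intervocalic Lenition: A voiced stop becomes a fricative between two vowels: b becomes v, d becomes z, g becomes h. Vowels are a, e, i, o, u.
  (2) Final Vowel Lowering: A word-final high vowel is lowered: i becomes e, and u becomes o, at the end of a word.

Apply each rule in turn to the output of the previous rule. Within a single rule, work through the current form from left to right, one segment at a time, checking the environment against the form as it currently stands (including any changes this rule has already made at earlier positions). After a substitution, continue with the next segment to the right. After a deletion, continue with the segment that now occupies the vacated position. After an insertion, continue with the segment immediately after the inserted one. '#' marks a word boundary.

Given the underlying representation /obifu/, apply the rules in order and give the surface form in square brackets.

[ovifo]

(1) Intervocalic Lenition: [obifu] → [ovifu]
(2) Final Vowel Lowering: [ovifu] → [ovifo]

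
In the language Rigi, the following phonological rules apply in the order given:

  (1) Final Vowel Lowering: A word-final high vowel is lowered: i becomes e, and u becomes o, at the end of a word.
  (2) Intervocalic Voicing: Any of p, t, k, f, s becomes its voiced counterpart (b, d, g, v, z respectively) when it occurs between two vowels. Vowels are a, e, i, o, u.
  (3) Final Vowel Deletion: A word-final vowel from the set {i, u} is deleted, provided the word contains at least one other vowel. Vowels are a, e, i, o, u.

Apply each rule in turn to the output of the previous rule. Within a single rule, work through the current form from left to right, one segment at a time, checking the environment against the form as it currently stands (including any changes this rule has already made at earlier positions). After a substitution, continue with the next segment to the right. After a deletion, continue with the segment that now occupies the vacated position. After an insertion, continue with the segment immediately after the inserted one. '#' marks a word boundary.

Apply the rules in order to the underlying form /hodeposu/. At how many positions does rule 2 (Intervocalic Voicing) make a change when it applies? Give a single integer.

2

(1) Final Vowel Lowering: [hodeposu] → [hodeposo]
(2) Intervocalic Voicing: [hodeposo] → [hodebozo]
(3) Final Vowel Deletion: no change — [hodebozo]
Rule 2 changed 2 position(s).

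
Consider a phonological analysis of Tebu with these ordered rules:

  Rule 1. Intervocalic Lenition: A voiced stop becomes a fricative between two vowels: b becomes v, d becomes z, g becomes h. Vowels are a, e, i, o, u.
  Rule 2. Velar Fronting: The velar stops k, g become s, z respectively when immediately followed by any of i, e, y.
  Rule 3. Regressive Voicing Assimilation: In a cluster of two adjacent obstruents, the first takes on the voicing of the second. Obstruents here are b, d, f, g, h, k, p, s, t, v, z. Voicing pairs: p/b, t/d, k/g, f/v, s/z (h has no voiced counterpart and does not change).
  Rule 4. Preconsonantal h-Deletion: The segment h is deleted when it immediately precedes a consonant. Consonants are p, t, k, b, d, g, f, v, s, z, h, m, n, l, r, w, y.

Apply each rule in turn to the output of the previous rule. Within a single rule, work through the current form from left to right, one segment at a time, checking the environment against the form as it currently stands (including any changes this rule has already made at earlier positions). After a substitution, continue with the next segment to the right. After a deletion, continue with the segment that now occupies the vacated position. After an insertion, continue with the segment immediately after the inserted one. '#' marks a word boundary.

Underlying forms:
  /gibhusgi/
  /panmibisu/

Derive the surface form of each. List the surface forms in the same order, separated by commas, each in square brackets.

[ziphuzzi], [panmivisu]

/gibhusgi/:
  Rule 1 Intervocalic Lenition: no change — [gibhusgi]
  Rule 2 Velar Fronting: [gibhusgi] → [zibhuszi]
  Rule 3 Regressive Voicing Assimilation: [zibhuszi] → [ziphuzzi]
  Rule 4 Preconsonantal h-Deletion: no change — [ziphuzzi]
/panmibisu/:
  Rule 1 Intervocalic Lenition: [panmibisu] → [panmivisu]
  Rule 2 Velar Fronting: no change — [panmivisu]
  Rule 3 Regressive Voicing Assimilation: no change — [panmivisu]
  Rule 4 Preconsonantal h-Deletion: no change — [panmivisu]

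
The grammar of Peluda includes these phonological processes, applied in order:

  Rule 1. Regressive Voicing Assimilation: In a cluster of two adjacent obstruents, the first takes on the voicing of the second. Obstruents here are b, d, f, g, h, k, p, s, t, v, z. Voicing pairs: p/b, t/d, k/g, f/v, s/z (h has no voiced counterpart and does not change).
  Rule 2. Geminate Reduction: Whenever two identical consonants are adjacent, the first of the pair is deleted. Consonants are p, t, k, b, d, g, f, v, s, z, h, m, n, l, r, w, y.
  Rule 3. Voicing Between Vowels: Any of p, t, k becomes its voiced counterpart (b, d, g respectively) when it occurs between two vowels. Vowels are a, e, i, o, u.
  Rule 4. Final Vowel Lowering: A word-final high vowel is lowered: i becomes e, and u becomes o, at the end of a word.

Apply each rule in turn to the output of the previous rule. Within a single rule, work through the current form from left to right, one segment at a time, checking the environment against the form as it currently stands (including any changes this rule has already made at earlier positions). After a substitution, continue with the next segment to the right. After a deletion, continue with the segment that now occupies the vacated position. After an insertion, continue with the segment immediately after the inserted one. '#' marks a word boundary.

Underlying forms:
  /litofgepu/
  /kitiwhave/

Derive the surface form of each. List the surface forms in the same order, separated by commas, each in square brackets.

[lidovgebo], [kidiwhave]

/litofgepu/:
  Rule 1 Regressive Voicing Assimilation: [litofgepu] → [litovgepu]
  Rule 2 Geminate Reduction: no change — [litovgepu]
  Rule 3 Voicing Between Vowels: [litovgepu] → [lidovgebu]
  Rule 4 Final Vowel Lowering: [lidovgebu] → [lidovgebo]
/kitiwhave/:
  Rule 1 Regressive Voicing Assimilation: no change — [kitiwhave]
  Rule 2 Geminate Reduction: no change — [kitiwhave]
  Rule 3 Voicing Between Vowels: [kitiwhave] → [kidiwhave]
  Rule 4 Final Vowel Lowering: no change — [kidiwhave]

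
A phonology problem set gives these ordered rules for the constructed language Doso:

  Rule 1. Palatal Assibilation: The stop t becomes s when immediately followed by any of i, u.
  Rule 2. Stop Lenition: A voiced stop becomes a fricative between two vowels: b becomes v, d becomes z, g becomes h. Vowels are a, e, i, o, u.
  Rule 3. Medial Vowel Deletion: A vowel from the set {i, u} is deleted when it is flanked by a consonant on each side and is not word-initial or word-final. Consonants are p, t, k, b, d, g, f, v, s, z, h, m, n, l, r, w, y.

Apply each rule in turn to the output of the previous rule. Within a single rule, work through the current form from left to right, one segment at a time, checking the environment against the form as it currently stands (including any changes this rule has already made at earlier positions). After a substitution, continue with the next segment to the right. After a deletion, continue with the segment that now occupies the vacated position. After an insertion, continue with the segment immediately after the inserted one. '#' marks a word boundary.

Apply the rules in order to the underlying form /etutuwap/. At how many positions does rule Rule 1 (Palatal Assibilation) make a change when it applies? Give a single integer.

Rule 1 Palatal Assibilation: [etutuwap] → [esusuwap]
Rule 2 Stop Lenition: no change — [esusuwap]
Rule 3 Medial Vowel Deletion: [esusuwap] → [esswap]
Rule Rule 1 changed 2 position(s).

2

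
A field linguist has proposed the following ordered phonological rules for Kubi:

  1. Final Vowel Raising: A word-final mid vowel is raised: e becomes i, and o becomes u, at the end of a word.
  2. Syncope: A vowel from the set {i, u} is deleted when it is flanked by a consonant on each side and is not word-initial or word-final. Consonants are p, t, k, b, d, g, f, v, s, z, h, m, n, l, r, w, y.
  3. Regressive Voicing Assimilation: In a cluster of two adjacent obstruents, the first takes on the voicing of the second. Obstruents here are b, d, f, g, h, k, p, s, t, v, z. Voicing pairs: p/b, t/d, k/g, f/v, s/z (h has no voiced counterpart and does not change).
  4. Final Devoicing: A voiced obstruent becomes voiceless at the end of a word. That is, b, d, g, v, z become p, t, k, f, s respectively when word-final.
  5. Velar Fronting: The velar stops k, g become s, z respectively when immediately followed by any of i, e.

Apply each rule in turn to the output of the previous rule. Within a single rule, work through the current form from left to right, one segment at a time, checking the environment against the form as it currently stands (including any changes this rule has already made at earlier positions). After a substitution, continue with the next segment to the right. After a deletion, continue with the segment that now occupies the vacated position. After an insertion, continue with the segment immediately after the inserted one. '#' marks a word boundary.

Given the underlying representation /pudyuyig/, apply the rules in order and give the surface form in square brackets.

1 Final Vowel Raising: no change — [pudyuyig]
2 Syncope: [pudyuyig] → [pdyyg]
3 Regressive Voicing Assimilation: [pdyyg] → [bdyyg]
4 Final Devoicing: [bdyyg] → [bdyyk]
5 Velar Fronting: no change — [bdyyk]

[bdyyk]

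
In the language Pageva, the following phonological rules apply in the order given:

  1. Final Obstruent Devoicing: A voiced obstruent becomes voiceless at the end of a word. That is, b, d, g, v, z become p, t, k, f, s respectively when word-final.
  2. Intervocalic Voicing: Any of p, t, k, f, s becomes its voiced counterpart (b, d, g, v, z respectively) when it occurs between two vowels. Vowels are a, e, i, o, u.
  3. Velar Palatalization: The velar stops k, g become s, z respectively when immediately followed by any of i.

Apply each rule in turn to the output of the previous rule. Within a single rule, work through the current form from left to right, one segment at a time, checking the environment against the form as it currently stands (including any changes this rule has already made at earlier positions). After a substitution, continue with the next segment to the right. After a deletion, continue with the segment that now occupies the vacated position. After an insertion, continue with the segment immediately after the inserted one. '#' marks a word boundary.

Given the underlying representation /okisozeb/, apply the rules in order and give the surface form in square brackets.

[ozizozep]

1 Final Obstruent Devoicing: [okisozeb] → [okisozep]
2 Intervocalic Voicing: [okisozep] → [ogizozep]
3 Velar Palatalization: [ogizozep] → [ozizozep]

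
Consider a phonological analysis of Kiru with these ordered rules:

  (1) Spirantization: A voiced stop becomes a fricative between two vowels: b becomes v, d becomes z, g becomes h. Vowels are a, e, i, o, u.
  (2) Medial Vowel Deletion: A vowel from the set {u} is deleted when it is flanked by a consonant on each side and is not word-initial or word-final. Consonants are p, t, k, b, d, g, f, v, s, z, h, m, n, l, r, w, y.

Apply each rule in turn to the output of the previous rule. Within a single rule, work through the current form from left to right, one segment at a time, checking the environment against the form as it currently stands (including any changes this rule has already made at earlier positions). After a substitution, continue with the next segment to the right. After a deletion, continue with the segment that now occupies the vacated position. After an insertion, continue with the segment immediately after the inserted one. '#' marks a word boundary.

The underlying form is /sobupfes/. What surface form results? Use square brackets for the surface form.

[sovpfes]

(1) Spirantization: [sobupfes] → [sovupfes]
(2) Medial Vowel Deletion: [sovupfes] → [sovpfes]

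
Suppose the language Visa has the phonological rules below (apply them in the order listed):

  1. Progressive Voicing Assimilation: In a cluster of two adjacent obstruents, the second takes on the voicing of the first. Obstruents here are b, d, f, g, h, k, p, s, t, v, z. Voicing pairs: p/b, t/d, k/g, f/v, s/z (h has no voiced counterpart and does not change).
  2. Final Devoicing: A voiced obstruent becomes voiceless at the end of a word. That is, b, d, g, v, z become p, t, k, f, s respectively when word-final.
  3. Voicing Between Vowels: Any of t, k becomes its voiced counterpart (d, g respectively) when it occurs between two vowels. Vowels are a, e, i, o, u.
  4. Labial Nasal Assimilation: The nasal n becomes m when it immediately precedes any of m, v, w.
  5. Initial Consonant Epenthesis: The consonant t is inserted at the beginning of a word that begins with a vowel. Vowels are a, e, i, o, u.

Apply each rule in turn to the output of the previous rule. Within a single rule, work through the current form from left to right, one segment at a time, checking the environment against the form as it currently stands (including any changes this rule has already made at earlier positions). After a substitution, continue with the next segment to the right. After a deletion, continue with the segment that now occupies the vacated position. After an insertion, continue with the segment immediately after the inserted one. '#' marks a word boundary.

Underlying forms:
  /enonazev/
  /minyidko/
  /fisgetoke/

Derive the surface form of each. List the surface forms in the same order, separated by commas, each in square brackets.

[tenonazef], [minyidgo], [fiskedoge]

/enonazev/:
  1 Progressive Voicing Assimilation: no change — [enonazev]
  2 Final Devoicing: [enonazev] → [enonazef]
  3 Voicing Between Vowels: no change — [enonazef]
  4 Labial Nasal Assimilation: no change — [enonazef]
  5 Initial Consonant Epenthesis: [enonazef] → [tenonazef]
/minyidko/:
  1 Progressive Voicing Assimilation: [minyidko] → [minyidgo]
  2 Final Devoicing: no change — [minyidgo]
  3 Voicing Between Vowels: no change — [minyidgo]
  4 Labial Nasal Assimilation: no change — [minyidgo]
  5 Initial Consonant Epenthesis: no change — [minyidgo]
/fisgetoke/:
  1 Progressive Voicing Assimilation: [fisgetoke] → [fisketoke]
  2 Final Devoicing: no change — [fisketoke]
  3 Voicing Between Vowels: [fisketoke] → [fiskedoge]
  4 Labial Nasal Assimilation: no change — [fiskedoge]
  5 Initial Consonant Epenthesis: no change — [fiskedoge]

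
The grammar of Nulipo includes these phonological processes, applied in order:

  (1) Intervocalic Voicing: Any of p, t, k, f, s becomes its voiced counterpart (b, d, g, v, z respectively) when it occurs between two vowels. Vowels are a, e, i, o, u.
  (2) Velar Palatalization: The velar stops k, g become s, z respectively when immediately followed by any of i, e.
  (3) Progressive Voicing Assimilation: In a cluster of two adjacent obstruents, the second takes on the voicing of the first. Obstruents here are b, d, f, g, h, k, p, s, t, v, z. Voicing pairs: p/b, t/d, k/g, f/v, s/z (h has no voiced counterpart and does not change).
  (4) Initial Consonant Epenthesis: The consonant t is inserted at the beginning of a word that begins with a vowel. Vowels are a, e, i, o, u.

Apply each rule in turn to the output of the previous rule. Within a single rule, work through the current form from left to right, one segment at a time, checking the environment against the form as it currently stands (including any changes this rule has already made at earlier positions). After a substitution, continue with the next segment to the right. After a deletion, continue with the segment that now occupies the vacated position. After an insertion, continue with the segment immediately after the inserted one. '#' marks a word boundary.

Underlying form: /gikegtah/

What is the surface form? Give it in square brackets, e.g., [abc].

(1) Intervocalic Voicing: [gikegtah] → [gigegtah]
(2) Velar Palatalization: [gigegtah] → [zizegtah]
(3) Progressive Voicing Assimilation: [zizegtah] → [zizegdah]
(4) Initial Consonant Epenthesis: no change — [zizegdah]

[zizegdah]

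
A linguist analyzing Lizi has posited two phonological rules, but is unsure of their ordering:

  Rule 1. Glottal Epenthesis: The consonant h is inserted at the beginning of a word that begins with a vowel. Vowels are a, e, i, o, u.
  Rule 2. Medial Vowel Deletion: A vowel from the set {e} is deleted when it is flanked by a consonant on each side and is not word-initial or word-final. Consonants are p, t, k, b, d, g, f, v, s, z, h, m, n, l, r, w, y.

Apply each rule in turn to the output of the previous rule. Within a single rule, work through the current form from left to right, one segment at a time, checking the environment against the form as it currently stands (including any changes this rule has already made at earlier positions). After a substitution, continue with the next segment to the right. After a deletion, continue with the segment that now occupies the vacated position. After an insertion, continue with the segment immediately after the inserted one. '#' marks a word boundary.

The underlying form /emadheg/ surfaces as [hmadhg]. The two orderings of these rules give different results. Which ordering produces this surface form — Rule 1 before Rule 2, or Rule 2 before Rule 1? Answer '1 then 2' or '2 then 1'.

1 then 2

Order 1 then 2:
  1 Glottal Epenthesis: [emadheg] → [hemadheg]
  2 Medial Vowel Deletion: [hemadheg] → [hmadhg]
  result: [hmadhg]
Order 2 then 1:
  2 Medial Vowel Deletion: [emadheg] → [emadhg]
  1 Glottal Epenthesis: [emadhg] → [hemadhg]
  result: [hemadhg]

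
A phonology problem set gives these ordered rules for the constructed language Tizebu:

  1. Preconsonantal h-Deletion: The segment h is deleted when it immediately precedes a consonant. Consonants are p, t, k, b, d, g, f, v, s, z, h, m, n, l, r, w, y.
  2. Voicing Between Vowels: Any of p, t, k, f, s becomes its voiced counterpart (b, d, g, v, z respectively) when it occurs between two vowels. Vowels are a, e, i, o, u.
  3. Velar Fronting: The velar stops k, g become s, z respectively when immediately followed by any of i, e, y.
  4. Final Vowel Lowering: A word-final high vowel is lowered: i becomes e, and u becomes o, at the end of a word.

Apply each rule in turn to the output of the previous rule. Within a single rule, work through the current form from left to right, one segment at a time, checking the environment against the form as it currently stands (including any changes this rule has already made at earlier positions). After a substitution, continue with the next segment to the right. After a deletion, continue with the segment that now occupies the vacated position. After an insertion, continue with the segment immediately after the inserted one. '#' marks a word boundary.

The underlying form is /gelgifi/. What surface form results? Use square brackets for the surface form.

1 Preconsonantal h-Deletion: no change — [gelgifi]
2 Voicing Between Vowels: [gelgifi] → [gelgivi]
3 Velar Fronting: [gelgivi] → [zelzivi]
4 Final Vowel Lowering: [zelzivi] → [zelzive]

[zelzive]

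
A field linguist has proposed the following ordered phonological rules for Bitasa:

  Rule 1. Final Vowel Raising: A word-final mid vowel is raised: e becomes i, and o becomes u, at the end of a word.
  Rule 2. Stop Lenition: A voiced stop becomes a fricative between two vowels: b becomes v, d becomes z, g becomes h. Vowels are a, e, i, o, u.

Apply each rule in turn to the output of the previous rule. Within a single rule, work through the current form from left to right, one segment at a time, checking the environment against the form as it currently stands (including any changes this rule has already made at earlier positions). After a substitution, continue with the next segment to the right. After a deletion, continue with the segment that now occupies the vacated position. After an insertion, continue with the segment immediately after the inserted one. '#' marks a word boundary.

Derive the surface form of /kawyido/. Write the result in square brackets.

Rule 1 Final Vowel Raising: [kawyido] → [kawyidu]
Rule 2 Stop Lenition: [kawyidu] → [kawyizu]

[kawyizu]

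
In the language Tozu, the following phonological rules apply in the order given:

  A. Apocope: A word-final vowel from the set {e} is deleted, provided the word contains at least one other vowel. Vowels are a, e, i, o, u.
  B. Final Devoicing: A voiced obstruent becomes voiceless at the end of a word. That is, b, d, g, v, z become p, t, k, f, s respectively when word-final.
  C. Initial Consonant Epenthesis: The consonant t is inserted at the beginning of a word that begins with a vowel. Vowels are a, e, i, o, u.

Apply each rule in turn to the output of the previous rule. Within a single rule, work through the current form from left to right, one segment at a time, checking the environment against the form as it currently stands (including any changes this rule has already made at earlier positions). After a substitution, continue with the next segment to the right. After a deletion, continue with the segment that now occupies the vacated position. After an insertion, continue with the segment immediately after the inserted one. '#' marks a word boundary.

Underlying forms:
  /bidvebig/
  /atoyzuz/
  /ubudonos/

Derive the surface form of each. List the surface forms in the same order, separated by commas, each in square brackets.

[bidvebik], [tatoyzus], [tubudonos]

/bidvebig/:
  A Apocope: no change — [bidvebig]
  B Final Devoicing: [bidvebig] → [bidvebik]
  C Initial Consonant Epenthesis: no change — [bidvebik]
/atoyzuz/:
  A Apocope: no change — [atoyzuz]
  B Final Devoicing: [atoyzuz] → [atoyzus]
  C Initial Consonant Epenthesis: [atoyzus] → [tatoyzus]
/ubudonos/:
  A Apocope: no change — [ubudonos]
  B Final Devoicing: no change — [ubudonos]
  C Initial Consonant Epenthesis: [ubudonos] → [tubudonos]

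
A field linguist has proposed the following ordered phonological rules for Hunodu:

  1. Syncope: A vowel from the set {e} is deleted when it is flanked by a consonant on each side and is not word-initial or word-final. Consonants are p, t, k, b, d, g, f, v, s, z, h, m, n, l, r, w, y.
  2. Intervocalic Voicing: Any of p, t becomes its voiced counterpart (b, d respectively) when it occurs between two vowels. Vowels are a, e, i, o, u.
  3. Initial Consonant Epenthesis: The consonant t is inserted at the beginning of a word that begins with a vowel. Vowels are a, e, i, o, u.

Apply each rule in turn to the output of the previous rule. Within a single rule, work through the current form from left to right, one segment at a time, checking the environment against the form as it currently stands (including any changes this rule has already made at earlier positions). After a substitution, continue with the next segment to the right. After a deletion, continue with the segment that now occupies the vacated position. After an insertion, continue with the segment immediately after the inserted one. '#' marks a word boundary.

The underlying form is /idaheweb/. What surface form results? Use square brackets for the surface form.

1 Syncope: [idaheweb] → [idahwb]
2 Intervocalic Voicing: no change — [idahwb]
3 Initial Consonant Epenthesis: [idahwb] → [tidahwb]

[tidahwb]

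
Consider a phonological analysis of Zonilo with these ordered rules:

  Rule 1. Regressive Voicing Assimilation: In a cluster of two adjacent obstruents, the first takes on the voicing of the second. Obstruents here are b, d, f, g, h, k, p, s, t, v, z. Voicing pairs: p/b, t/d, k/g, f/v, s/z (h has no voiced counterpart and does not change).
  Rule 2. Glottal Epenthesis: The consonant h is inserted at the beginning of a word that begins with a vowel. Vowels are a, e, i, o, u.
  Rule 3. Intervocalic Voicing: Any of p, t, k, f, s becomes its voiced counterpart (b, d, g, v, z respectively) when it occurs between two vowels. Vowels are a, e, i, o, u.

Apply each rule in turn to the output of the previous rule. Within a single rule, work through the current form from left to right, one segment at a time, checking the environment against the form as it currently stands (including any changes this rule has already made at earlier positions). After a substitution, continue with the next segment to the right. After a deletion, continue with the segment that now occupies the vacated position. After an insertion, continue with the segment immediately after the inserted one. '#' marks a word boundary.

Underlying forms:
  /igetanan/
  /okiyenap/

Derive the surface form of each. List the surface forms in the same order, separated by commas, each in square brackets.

/igetanan/:
  Rule 1 Regressive Voicing Assimilation: no change — [igetanan]
  Rule 2 Glottal Epenthesis: [igetanan] → [higetanan]
  Rule 3 Intervocalic Voicing: [higetanan] → [higedanan]
/okiyenap/:
  Rule 1 Regressive Voicing Assimilation: no change — [okiyenap]
  Rule 2 Glottal Epenthesis: [okiyenap] → [hokiyenap]
  Rule 3 Intervocalic Voicing: [hokiyenap] → [hogiyenap]

[higedanan], [hogiyenap]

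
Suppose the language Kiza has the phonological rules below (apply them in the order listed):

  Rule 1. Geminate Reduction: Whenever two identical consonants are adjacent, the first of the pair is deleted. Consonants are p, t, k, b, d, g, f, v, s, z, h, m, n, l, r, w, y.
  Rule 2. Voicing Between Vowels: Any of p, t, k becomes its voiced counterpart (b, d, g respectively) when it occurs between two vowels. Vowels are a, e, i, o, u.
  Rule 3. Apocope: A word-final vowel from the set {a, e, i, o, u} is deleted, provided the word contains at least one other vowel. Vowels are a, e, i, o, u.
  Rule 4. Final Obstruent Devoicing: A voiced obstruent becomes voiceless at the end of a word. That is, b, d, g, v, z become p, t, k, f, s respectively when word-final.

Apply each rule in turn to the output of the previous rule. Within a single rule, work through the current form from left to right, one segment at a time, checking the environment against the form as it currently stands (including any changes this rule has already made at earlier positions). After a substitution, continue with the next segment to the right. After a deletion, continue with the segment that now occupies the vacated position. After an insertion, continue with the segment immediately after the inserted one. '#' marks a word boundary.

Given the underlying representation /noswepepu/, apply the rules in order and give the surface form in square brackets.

[noswebep]

Rule 1 Geminate Reduction: no change — [noswepepu]
Rule 2 Voicing Between Vowels: [noswepepu] → [noswebebu]
Rule 3 Apocope: [noswebebu] → [noswebeb]
Rule 4 Final Obstruent Devoicing: [noswebeb] → [noswebep]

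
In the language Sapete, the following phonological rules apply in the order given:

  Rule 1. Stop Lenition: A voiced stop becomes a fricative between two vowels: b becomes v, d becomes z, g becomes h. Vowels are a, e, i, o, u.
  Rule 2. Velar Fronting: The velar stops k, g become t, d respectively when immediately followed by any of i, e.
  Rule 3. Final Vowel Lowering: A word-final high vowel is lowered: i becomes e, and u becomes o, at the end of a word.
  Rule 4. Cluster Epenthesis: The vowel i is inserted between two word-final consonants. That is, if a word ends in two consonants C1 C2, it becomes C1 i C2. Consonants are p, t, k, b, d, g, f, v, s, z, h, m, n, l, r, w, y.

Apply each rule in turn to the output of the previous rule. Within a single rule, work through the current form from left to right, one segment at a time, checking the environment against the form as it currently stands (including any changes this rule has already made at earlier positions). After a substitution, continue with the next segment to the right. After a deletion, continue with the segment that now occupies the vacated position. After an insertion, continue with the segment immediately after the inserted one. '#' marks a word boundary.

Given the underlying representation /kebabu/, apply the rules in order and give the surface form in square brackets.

Rule 1 Stop Lenition: [kebabu] → [kevavu]
Rule 2 Velar Fronting: [kevavu] → [tevavu]
Rule 3 Final Vowel Lowering: [tevavu] → [tevavo]
Rule 4 Cluster Epenthesis: no change — [tevavo]

[tevavo]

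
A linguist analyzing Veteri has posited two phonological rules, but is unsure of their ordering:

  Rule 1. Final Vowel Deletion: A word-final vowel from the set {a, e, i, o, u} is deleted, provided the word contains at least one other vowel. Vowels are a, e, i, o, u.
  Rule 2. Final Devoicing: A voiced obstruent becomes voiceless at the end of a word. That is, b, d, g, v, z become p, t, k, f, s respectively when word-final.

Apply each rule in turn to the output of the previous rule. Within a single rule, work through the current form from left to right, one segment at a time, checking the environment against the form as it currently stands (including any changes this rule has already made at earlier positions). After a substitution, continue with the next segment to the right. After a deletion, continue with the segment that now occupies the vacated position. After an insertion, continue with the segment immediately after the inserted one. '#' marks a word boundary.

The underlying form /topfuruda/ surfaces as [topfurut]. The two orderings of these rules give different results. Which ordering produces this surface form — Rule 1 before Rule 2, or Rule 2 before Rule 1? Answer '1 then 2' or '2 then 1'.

1 then 2

Order 1 then 2:
  1 Final Vowel Deletion: [topfuruda] → [topfurud]
  2 Final Devoicing: [topfurud] → [topfurut]
  result: [topfurut]
Order 2 then 1:
  2 Final Devoicing: no change — [topfuruda]
  1 Final Vowel Deletion: [topfuruda] → [topfurud]
  result: [topfurud]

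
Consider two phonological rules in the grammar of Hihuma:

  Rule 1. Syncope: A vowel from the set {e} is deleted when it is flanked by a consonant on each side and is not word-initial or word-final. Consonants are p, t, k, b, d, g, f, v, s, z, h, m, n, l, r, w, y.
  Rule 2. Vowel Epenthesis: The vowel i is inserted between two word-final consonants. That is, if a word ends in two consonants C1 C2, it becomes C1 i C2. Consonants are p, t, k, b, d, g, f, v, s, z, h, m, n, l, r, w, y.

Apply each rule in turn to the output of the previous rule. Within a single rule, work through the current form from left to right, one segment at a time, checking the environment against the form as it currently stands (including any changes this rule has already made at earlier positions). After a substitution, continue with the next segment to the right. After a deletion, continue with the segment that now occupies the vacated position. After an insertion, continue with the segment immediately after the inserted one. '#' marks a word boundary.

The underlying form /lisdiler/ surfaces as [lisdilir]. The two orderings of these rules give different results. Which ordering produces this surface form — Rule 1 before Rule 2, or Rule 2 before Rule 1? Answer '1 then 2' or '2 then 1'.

1 then 2

Order 1 then 2:
  1 Syncope: [lisdiler] → [lisdilr]
  2 Vowel Epenthesis: [lisdilr] → [lisdilir]
  result: [lisdilir]
Order 2 then 1:
  2 Vowel Epenthesis: no change — [lisdiler]
  1 Syncope: [lisdiler] → [lisdilr]
  result: [lisdilr]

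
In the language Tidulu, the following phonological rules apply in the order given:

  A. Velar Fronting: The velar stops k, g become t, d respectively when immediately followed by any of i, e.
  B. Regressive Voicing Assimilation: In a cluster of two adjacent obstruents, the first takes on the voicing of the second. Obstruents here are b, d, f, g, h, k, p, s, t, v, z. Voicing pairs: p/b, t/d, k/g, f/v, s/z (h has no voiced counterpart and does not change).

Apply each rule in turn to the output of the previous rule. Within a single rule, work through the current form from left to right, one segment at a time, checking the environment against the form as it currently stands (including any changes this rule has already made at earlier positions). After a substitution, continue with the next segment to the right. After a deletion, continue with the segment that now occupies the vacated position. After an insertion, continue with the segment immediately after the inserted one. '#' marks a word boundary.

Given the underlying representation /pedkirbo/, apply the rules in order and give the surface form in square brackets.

A Velar Fronting: [pedkirbo] → [pedtirbo]
B Regressive Voicing Assimilation: [pedtirbo] → [pettirbo]

[pettirbo]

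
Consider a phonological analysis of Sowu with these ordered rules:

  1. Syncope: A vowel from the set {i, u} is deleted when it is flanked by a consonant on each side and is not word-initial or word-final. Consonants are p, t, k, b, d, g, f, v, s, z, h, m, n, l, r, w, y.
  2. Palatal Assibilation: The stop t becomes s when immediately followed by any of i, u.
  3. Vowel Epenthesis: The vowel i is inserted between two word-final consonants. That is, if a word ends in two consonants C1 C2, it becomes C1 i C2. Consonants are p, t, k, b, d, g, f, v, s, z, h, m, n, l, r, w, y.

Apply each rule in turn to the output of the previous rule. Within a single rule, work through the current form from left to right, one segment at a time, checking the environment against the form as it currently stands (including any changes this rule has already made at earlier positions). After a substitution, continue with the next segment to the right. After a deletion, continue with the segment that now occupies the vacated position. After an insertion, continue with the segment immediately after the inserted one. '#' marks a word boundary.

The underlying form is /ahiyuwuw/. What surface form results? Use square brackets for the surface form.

[ahywiw]

1 Syncope: [ahiyuwuw] → [ahyww]
2 Palatal Assibilation: no change — [ahyww]
3 Vowel Epenthesis: [ahyww] → [ahywiw]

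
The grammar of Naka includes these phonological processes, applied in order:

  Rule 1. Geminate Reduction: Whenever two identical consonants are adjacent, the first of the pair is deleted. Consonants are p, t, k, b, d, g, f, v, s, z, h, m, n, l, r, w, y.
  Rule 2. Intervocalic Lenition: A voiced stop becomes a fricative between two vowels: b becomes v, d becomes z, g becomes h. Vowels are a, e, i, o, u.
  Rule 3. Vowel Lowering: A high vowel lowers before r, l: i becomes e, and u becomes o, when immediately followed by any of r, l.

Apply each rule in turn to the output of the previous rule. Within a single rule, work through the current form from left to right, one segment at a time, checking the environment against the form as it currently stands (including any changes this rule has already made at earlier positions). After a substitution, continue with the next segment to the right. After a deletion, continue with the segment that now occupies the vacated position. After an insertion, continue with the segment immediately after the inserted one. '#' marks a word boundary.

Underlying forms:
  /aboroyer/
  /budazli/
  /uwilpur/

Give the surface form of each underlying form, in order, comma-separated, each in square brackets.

[avoroyer], [buzazli], [uwelpor]

/aboroyer/:
  Rule 1 Geminate Reduction: no change — [aboroyer]
  Rule 2 Intervocalic Lenition: [aboroyer] → [avoroyer]
  Rule 3 Vowel Lowering: no change — [avoroyer]
/budazli/:
  Rule 1 Geminate Reduction: no change — [budazli]
  Rule 2 Intervocalic Lenition: [budazli] → [buzazli]
  Rule 3 Vowel Lowering: no change — [buzazli]
/uwilpur/:
  Rule 1 Geminate Reduction: no change — [uwilpur]
  Rule 2 Intervocalic Lenition: no change — [uwilpur]
  Rule 3 Vowel Lowering: [uwilpur] → [uwelpor]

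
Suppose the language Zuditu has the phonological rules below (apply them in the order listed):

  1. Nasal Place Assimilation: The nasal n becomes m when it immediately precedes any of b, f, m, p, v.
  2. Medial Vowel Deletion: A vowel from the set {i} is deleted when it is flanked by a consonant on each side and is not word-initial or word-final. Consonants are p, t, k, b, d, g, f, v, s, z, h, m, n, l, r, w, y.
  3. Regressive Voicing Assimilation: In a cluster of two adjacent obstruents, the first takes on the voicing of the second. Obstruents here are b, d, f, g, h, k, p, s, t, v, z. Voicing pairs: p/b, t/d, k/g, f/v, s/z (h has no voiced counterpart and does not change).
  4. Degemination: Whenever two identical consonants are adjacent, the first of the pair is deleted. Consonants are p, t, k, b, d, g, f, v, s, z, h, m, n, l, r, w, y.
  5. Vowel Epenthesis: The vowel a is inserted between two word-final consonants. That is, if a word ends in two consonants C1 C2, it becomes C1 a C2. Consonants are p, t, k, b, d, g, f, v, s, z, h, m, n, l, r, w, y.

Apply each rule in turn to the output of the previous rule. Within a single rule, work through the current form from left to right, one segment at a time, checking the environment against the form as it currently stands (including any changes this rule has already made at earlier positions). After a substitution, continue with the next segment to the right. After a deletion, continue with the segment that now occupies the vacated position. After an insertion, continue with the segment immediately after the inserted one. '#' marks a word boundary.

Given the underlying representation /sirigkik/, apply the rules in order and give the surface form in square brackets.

[srak]

1 Nasal Place Assimilation: no change — [sirigkik]
2 Medial Vowel Deletion: [sirigkik] → [srgkk]
3 Regressive Voicing Assimilation: [srgkk] → [srkkk]
4 Degemination: [srkkk] → [srk]
5 Vowel Epenthesis: [srk] → [srak]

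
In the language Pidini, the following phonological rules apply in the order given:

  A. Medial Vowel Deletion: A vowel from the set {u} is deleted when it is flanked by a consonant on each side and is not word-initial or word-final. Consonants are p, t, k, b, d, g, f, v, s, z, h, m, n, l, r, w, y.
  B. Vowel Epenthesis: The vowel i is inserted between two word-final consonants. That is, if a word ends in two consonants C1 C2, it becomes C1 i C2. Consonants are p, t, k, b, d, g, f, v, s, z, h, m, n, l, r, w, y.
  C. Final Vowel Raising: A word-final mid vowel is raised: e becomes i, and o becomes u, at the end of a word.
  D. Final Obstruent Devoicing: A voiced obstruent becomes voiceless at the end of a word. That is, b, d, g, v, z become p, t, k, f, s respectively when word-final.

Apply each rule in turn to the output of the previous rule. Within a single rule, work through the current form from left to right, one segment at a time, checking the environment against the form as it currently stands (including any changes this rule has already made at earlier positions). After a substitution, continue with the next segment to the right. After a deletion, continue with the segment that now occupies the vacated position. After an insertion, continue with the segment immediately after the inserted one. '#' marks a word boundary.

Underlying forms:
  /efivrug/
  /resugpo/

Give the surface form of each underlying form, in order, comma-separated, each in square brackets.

/efivrug/:
  A Medial Vowel Deletion: [efivrug] → [efivrg]
  B Vowel Epenthesis: [efivrg] → [efivrig]
  C Final Vowel Raising: no change — [efivrig]
  D Final Obstruent Devoicing: [efivrig] → [efivrik]
/resugpo/:
  A Medial Vowel Deletion: [resugpo] → [resgpo]
  B Vowel Epenthesis: no change — [resgpo]
  C Final Vowel Raising: [resgpo] → [resgpu]
  D Final Obstruent Devoicing: no change — [resgpu]

[efivrik], [resgpu]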